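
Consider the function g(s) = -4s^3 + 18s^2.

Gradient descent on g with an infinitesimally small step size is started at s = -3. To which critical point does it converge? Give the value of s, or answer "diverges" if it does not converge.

g'(s) = -12s(s - 3), so g'(-3) = -216.
Gradient descent moves in the -g' direction, i.e. s is increasing.
The nearest critical point in that direction is s = 0, where g'' = 36 > 0 (a local minimum). The iterate converges there.

0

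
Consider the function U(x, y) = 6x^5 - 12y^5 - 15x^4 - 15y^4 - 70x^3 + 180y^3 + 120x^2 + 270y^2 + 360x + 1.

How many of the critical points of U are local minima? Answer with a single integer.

U separates as a function of x plus a function of y, so ∇U=0 decouples.
∂U/∂x = 30(x - 3)(x - 2)(x + 1)(x + 2) = 0 at x ∈ {-2, -1, 2, 3}; ∂U/∂y = -60y(y - 3)(y + 1)(y + 3) = 0 at y ∈ {-3, -1, 0, 3}.
The Hessian is diagonal: diag(U_xx, U_yy). Second derivatives: U_xx(-2)=-600, U_xx(-1)=360, U_xx(2)=-360, U_xx(3)=600; U_yy(-3)=2160, U_yy(-1)=-480, U_yy(0)=540, U_yy(3)=-4320.
Local minima occur where both diagonal entries positive: (-1, -3), (-1, 0), (3, -3), (3, 0). Count: 4.

4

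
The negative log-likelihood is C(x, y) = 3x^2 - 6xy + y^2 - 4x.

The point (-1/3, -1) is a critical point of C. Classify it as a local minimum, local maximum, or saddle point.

The Hessian of C is constant: H = [[6, -6], [-6, 2]].
det(H) = 6·2 − (-6)² = -24.
Since det(H) < 0, H is indefinite and the critical point is a saddle point.

saddle point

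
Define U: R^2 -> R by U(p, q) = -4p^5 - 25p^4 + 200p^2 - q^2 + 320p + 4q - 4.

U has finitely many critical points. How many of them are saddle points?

U separates as a function of p plus a function of q, so ∇U=0 decouples.
∂U/∂p = -20(p - 2)(p + 1)(p + 2)(p + 4) = 0 at p ∈ {-4, -2, -1, 2}; ∂U/∂q = -2(q - 2) = 0 at q ∈ {2}.
The Hessian is diagonal: diag(U_pp, U_qq). Second derivatives: U_pp(-4)=720, U_pp(-2)=-160, U_pp(-1)=180, U_pp(2)=-1440; U_qq(2)=-2.
Saddle points occur where the two diagonal entries have opposite signs: (-4, 2), (-1, 2). Count: 2.

2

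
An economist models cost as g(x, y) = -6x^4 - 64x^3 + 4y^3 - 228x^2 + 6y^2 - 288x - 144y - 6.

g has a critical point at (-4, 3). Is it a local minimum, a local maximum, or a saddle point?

saddle point

The mixed partial ∂²g/∂x∂y is 0, so the Hessian at any point is diag(g_xx, g_yy) = diag(-24(3x^2 + 16x + 19), 12(2y + 1)).
At (-4, 3): H = diag(-72, 84).
The eigenvalues have opposite signs, so H is indefinite: a saddle point.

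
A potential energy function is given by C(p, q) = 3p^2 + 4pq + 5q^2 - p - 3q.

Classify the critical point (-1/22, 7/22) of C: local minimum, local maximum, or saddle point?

The Hessian of C is constant: H = [[6, 4], [4, 10]].
det(H) = 6·10 − 4² = 44.
det(H) > 0 and tr(H) = 16 > 0, so H is positive definite and the point is a local minimum.

local minimum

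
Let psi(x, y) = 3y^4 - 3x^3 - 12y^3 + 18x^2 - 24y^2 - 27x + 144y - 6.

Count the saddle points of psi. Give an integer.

psi separates as a function of x plus a function of y, so ∇psi=0 decouples.
∂psi/∂x = -9(x - 3)(x - 1) = 0 at x ∈ {1, 3}; ∂psi/∂y = 12(y - 3)(y - 2)(y + 2) = 0 at y ∈ {-2, 2, 3}.
The Hessian is diagonal: diag(psi_xx, psi_yy). Second derivatives: psi_xx(1)=18, psi_xx(3)=-18; psi_yy(-2)=240, psi_yy(2)=-48, psi_yy(3)=60.
Saddle points occur where the two diagonal entries have opposite signs: (1, 2), (3, -2), (3, 3). Count: 3.

3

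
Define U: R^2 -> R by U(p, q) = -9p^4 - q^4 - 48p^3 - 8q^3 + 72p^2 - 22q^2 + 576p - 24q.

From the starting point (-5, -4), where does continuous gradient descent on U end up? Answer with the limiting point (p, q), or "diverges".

U is separable, so gradient descent decouples: p follows -∂U/∂p, q follows -∂U/∂q.
∂U/∂p = -36(p - 2)(p + 2)(p + 4); at p=-5 this is 756, so p decreases.
∂U/∂q = -4(q + 1)(q + 2)(q + 3); at q=-4 this is 24, so q decreases.
The p-coordinate has no critical point in that direction and runs off to infinity.

diverges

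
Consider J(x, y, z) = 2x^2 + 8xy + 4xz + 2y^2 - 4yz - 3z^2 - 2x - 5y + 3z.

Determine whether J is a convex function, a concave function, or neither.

neither

J is quadratic, so its Hessian is the constant matrix H = [[4, 8, 4], [8, 4, -4], [4, -4, -6]].
Leading principal minors: 4, -48, -96.
Neither pattern holds ⇒ H is indefinite ⇒ neither convex nor concave.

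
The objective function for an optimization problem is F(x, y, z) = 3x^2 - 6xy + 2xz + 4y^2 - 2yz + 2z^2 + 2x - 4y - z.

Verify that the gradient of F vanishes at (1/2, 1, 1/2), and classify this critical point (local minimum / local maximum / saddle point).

local minimum

∇F = (6x - 6y + 2z + 2, -6x + 8y - 2z - 4, 2x - 2y + 4z - 1); substituting (1/2, 1, 1/2) gives ∇F = (0, 0, 0), so (1/2, 1, 1/2) is indeed a critical point.
The Hessian is constant: H = [[6, -6, 2], [-6, 8, -2], [2, -2, 4]].
Leading principal minors: Δ₁ = 6, Δ₂ = 12, Δ₃ = 40.
All leading minors are positive, so H is positive definite: a local minimum.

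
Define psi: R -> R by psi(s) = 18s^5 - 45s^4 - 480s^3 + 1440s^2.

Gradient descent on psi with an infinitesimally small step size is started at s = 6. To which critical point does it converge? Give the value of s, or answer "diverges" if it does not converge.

4

psi'(s) = 90s(s - 4)(s - 2)(s + 4), so psi'(6) = 43200.
Gradient descent moves in the -psi' direction, i.e. s is decreasing.
The nearest critical point in that direction is s = 4, where psi'' = 5760 > 0 (a local minimum). The iterate converges there.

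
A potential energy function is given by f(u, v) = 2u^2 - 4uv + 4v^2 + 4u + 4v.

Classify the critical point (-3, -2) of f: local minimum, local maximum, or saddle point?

local minimum

The Hessian of f is constant: H = [[4, -4], [-4, 8]].
det(H) = 4·8 − (-4)² = 16.
det(H) > 0 and tr(H) = 12 > 0, so H is positive definite and the point is a local minimum.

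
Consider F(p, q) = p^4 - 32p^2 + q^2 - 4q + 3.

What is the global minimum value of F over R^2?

-257

F(p,q) separates as A(p) + B(q) + 3, so its minimum is min A + min B + 3.
A'(p) = 4p(p - 4)(p + 4) vanishes at p ∈ {-4, 0, 4}; B'(q) = 2q - 4 vanishes at q ∈ {2}.
Local minima of A (where A''>0): A(-4)=-256, A(4)=-256. Local minima of B: B(2)=-4.
So the global minimum of F is A(-4) + B(2) + 3 = -256 − 4 + 3 = -257, attained at (-4, 2).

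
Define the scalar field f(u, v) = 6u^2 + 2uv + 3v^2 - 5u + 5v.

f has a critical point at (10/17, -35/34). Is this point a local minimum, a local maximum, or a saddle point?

The Hessian of f is constant: H = [[12, 2], [2, 6]].
det(H) = 12·6 − 2² = 68.
det(H) > 0 and tr(H) = 18 > 0, so H is positive definite and the point is a local minimum.

local minimum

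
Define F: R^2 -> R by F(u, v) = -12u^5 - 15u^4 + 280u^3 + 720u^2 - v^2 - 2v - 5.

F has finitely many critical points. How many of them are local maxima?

2

F separates as a function of u plus a function of v, so ∇F=0 decouples.
∂F/∂u = -60u(u - 4)(u + 2)(u + 3) = 0 at u ∈ {-3, -2, 0, 4}; ∂F/∂v = -2(v + 1) = 0 at v ∈ {-1}.
The Hessian is diagonal: diag(F_uu, F_vv). Second derivatives: F_uu(-3)=1260, F_uu(-2)=-720, F_uu(0)=1440, F_uu(4)=-10080; F_vv(-1)=-2.
Local maxima occur where both diagonal entries negative: (-2, -1), (4, -1). Count: 2.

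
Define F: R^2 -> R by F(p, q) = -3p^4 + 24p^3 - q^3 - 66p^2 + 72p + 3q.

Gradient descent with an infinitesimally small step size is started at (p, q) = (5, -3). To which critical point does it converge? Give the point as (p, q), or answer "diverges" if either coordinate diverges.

F is separable, so gradient descent decouples: p follows -∂F/∂p, q follows -∂F/∂q.
∂F/∂p = -12(p - 3)(p - 2)(p - 1); at p=5 this is -288, so p increases.
∂F/∂q = -3(q - 1)(q + 1); at q=-3 this is -24, so q increases.
The p-coordinate has no critical point in that direction and runs off to infinity.

diverges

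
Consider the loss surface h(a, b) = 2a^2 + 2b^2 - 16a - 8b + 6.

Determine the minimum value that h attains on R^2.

-34

h(a,b) separates as P(a) + Q(b) + 6, so its minimum is min P + min Q + 6.
P'(a) = 4a - 16 vanishes at a ∈ {4}; Q'(b) = 4b - 8 vanishes at b ∈ {2}.
Local minima of P (where P''>0): P(4)=-32. Local minima of Q: Q(2)=-8.
So the global minimum of h is P(4) + Q(2) + 6 = -32 − 8 + 6 = -34, attained at (4, 2).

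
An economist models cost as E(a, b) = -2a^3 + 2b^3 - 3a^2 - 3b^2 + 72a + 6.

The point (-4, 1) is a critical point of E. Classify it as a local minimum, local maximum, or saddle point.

local minimum

The mixed partial ∂²E/∂a∂b is 0, so the Hessian at any point is diag(E_aa, E_bb) = diag(-6(2a + 1), 6(2b - 1)).
At (-4, 1): H = diag(42, 6).
Both eigenvalues are positive, so H is positive definite: a local minimum.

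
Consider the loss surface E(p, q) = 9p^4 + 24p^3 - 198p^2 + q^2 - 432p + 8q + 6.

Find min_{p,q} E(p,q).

-1711

E(p,q) separates as A(p) + B(q) + 6, so its minimum is min A + min B + 6.
A'(p) = 36(p - 3)(p + 1)(p + 4) vanishes at p ∈ {-4, -1, 3}; B'(q) = 2q + 8 vanishes at q ∈ {-4}.
Local minima of A (where A''>0): A(-4)=-672, A(3)=-1701. Local minima of B: B(-4)=-16.
So the global minimum of E is A(3) + B(-4) + 6 = -1701 − 16 + 6 = -1711, attained at (3, -4).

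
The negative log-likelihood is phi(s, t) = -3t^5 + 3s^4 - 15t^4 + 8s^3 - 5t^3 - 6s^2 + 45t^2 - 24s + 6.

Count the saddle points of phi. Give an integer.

6

phi separates as a function of s plus a function of t, so ∇phi=0 decouples.
∂phi/∂s = 12(s - 1)(s + 1)(s + 2) = 0 at s ∈ {-2, -1, 1}; ∂phi/∂t = -15t(t - 1)(t + 2)(t + 3) = 0 at t ∈ {-3, -2, 0, 1}.
The Hessian is diagonal: diag(phi_ss, phi_tt). Second derivatives: phi_ss(-2)=36, phi_ss(-1)=-24, phi_ss(1)=72; phi_tt(-3)=180, phi_tt(-2)=-90, phi_tt(0)=90, phi_tt(1)=-180.
Saddle points occur where the two diagonal entries have opposite signs: (-2, -2), (-2, 1), (-1, -3), (-1, 0), (1, -2), (1, 1). Count: 6.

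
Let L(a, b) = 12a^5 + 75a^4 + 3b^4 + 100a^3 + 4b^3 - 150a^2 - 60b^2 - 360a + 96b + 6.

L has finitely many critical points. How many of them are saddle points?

6

L separates as a function of a plus a function of b, so ∇L=0 decouples.
∂L/∂a = 60(a - 1)(a + 1)(a + 2)(a + 3) = 0 at a ∈ {-3, -2, -1, 1}; ∂L/∂b = 12(b - 2)(b - 1)(b + 4) = 0 at b ∈ {-4, 1, 2}.
The Hessian is diagonal: diag(L_aa, L_bb). Second derivatives: L_aa(-3)=-480, L_aa(-2)=180, L_aa(-1)=-240, L_aa(1)=1440; L_bb(-4)=360, L_bb(1)=-60, L_bb(2)=72.
Saddle points occur where the two diagonal entries have opposite signs: (-3, -4), (-3, 2), (-2, 1), (-1, -4), (-1, 2), (1, 1). Count: 6.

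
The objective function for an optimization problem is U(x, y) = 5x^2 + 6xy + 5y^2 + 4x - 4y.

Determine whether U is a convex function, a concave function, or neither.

U is quadratic, so its Hessian is the constant matrix H = [[10, 6], [6, 10]].
det(H) = 64, tr(H) = 20.
det(H) > 0 and tr(H) > 0, so H is positive definite everywhere: convex.

convex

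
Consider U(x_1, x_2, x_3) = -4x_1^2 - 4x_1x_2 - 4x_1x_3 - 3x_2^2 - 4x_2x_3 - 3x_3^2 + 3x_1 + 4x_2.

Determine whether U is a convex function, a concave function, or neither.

U is quadratic, so its Hessian is the constant matrix H = [[-8, -4, -4], [-4, -6, -4], [-4, -4, -6]].
Leading principal minors: -8, 32, -96.
Signs alternate −, +, − ⇒ H ≺ 0 ⇒ concave.

concave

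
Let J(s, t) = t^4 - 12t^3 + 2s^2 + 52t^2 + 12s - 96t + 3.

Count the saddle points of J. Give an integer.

J separates as a function of s plus a function of t, so ∇J=0 decouples.
∂J/∂s = 4(s + 3) = 0 at s ∈ {-3}; ∂J/∂t = 4(t - 4)(t - 3)(t - 2) = 0 at t ∈ {2, 3, 4}.
The Hessian is diagonal: diag(J_ss, J_tt). Second derivatives: J_ss(-3)=4; J_tt(2)=8, J_tt(3)=-4, J_tt(4)=8.
Saddle points occur where the two diagonal entries have opposite signs: (-3, 3). Count: 1.

1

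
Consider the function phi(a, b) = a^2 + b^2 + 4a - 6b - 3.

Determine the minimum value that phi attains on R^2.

-16

phi(a,b) separates as P(a) + Q(b) − 3, so its minimum is min P + min Q − 3.
P'(a) = 2a + 4 vanishes at a ∈ {-2}; Q'(b) = 2b - 6 vanishes at b ∈ {3}.
Local minima of P (where P''>0): P(-2)=-4. Local minima of Q: Q(3)=-9.
So the global minimum of phi is P(-2) + Q(3) − 3 = -4 − 9 − 3 = -16, attained at (-2, 3).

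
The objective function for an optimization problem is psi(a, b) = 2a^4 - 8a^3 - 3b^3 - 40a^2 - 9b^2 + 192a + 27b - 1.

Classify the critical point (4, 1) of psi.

The mixed partial ∂²psi/∂a∂b is 0, so the Hessian at any point is diag(psi_aa, psi_bb) = diag(8(3a^2 - 6a - 10), -18(b + 1)).
At (4, 1): H = diag(112, -36).
The eigenvalues have opposite signs, so H is indefinite: a saddle point.

saddle point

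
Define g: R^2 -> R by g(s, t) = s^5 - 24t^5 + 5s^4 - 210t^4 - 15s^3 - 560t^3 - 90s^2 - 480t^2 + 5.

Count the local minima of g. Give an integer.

4

g separates as a function of s plus a function of t, so ∇g=0 decouples.
∂g/∂s = 5s(s - 3)(s + 3)(s + 4) = 0 at s ∈ {-4, -3, 0, 3}; ∂g/∂t = -120t(t + 1)(t + 2)(t + 4) = 0 at t ∈ {-4, -2, -1, 0}.
The Hessian is diagonal: diag(g_ss, g_tt). Second derivatives: g_ss(-4)=-140, g_ss(-3)=90, g_ss(0)=-180, g_ss(3)=630; g_tt(-4)=2880, g_tt(-2)=-480, g_tt(-1)=360, g_tt(0)=-960.
Local minima occur where both diagonal entries positive: (-3, -4), (-3, -1), (3, -4), (3, -1). Count: 4.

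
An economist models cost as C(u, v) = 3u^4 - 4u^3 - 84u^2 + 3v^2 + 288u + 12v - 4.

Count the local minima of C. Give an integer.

2

C separates as a function of u plus a function of v, so ∇C=0 decouples.
∂C/∂u = 12(u - 3)(u - 2)(u + 4) = 0 at u ∈ {-4, 2, 3}; ∂C/∂v = 6(v + 2) = 0 at v ∈ {-2}.
The Hessian is diagonal: diag(C_uu, C_vv). Second derivatives: C_uu(-4)=504, C_uu(2)=-72, C_uu(3)=84; C_vv(-2)=6.
Local minima occur where both diagonal entries positive: (-4, -2), (3, -2). Count: 2.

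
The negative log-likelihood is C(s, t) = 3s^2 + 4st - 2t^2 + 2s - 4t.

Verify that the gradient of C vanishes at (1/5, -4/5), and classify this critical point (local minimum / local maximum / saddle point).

∇C = (6s + 4t + 2, 4s - 4t - 4); substituting (1/5, -4/5) gives ∇C = (0, 0), so (1/5, -4/5) is indeed a critical point.
The Hessian of C is constant: H = [[6, 4], [4, -4]].
det(H) = 6·(-4) − 4² = -40.
Since det(H) < 0, H is indefinite and the critical point is a saddle point.

saddle point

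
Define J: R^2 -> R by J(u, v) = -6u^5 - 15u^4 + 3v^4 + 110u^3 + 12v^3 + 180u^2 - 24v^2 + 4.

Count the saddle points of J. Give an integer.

J separates as a function of u plus a function of v, so ∇J=0 decouples.
∂J/∂u = -30u(u - 3)(u + 1)(u + 4) = 0 at u ∈ {-4, -1, 0, 3}; ∂J/∂v = 12v(v - 1)(v + 4) = 0 at v ∈ {-4, 0, 1}.
The Hessian is diagonal: diag(J_uu, J_vv). Second derivatives: J_uu(-4)=2520, J_uu(-1)=-360, J_uu(0)=360, J_uu(3)=-2520; J_vv(-4)=240, J_vv(0)=-48, J_vv(1)=60.
Saddle points occur where the two diagonal entries have opposite signs: (-4, 0), (-1, -4), (-1, 1), (0, 0), (3, -4), (3, 1). Count: 6.

6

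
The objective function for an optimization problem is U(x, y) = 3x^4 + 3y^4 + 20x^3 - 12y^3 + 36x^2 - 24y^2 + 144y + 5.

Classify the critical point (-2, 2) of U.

The mixed partial ∂²U/∂x∂y is 0, so the Hessian at any point is diag(U_xx, U_yy) = diag(12(3x^2 + 10x + 6), 12(3y^2 - 6y - 4)).
At (-2, 2): H = diag(-24, -48).
Both eigenvalues are negative, so H is negative definite: a local maximum.

local maximum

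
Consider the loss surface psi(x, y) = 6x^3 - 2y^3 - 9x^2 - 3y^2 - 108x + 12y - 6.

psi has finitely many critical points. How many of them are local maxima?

1

psi separates as a function of x plus a function of y, so ∇psi=0 decouples.
∂psi/∂x = 18(x - 3)(x + 2) = 0 at x ∈ {-2, 3}; ∂psi/∂y = -6(y - 1)(y + 2) = 0 at y ∈ {-2, 1}.
The Hessian is diagonal: diag(psi_xx, psi_yy). Second derivatives: psi_xx(-2)=-90, psi_xx(3)=90; psi_yy(-2)=18, psi_yy(1)=-18.
Local maxima occur where both diagonal entries negative: (-2, 1). Count: 1.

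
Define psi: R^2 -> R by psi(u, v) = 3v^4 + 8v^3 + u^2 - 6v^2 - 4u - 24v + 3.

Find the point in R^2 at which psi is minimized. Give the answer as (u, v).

psi(u,v) separates as P(u) + Q(v) + 3, so its minimum is min P + min Q + 3.
P'(u) = 2u - 4 vanishes at u ∈ {2}; Q'(v) = 12(v - 1)(v + 1)(v + 2) vanishes at v ∈ {-2, -1, 1}.
Local minima of P (where P''>0): P(2)=-4. Local minima of Q: Q(-2)=8, Q(1)=-19.
So the global minimum of psi is P(2) + Q(1) + 3 = -4 − 19 + 3 = -20, attained at (2, 1).

(2, 1)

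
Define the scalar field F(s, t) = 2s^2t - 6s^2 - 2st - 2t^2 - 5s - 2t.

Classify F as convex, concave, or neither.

neither

The term 2s^2t is cubic, so the Hessian is not constant.
∂²F/∂s² = 4t - 12, which takes both signs as t varies (negative for sufficiently negative t). A diagonal entry of the Hessian changing sign means the Hessian is neither positive- nor negative-semidefinite on all of R^2.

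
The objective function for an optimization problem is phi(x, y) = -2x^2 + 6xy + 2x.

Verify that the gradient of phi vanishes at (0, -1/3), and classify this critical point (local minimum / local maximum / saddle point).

saddle point

∇phi = (-4x + 6y + 2, 6x); substituting (0, -1/3) gives ∇phi = (0, 0), so (0, -1/3) is indeed a critical point.
The Hessian of phi is constant: H = [[-4, 6], [6, 0]].
det(H) = (-4)·0 − 6² = -36.
Since det(H) < 0, H is indefinite and the critical point is a saddle point.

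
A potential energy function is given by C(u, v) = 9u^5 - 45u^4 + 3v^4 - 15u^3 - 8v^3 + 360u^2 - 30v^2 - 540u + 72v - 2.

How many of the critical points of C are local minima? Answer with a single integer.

C separates as a function of u plus a function of v, so ∇C=0 decouples.
∂C/∂u = 45(u - 3)(u - 2)(u - 1)(u + 2) = 0 at u ∈ {-2, 1, 2, 3}; ∂C/∂v = 12(v - 3)(v - 1)(v + 2) = 0 at v ∈ {-2, 1, 3}.
The Hessian is diagonal: diag(C_uu, C_vv). Second derivatives: C_uu(-2)=-2700, C_uu(1)=270, C_uu(2)=-180, C_uu(3)=450; C_vv(-2)=180, C_vv(1)=-72, C_vv(3)=120.
Local minima occur where both diagonal entries positive: (1, -2), (1, 3), (3, -2), (3, 3). Count: 4.

4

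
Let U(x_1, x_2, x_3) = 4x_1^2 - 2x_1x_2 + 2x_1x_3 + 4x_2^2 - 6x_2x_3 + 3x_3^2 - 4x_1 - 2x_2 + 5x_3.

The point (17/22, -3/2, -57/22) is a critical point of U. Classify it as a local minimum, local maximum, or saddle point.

local minimum

The Hessian is constant: H = [[8, -2, 2], [-2, 8, -6], [2, -6, 6]].
Leading principal minors: Δ₁ = 8, Δ₂ = 60, Δ₃ = 88.
All leading minors are positive, so H is positive definite: a local minimum.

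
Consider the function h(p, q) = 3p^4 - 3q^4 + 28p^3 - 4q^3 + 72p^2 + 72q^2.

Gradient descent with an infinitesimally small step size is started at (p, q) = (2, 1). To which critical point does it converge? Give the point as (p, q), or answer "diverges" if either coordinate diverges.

(0, 0)

h is separable, so gradient descent decouples: p follows -∂h/∂p, q follows -∂h/∂q.
∂h/∂p = 12p(p + 3)(p + 4); at p=2 this is 720, so p decreases.
∂h/∂q = -12q(q - 3)(q + 4); at q=1 this is 120, so q decreases.
p converges to its nearest critical value 0 (a local min of the p-part); q converges to 0. The iterate converges to (0, 0).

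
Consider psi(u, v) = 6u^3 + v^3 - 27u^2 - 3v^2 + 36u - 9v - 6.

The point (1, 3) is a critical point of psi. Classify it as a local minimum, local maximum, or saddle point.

saddle point

The mixed partial ∂²psi/∂u∂v is 0, so the Hessian at any point is diag(psi_uu, psi_vv) = diag(18(2u - 3), 6(v - 1)).
At (1, 3): H = diag(-18, 12).
The eigenvalues have opposite signs, so H is indefinite: a saddle point.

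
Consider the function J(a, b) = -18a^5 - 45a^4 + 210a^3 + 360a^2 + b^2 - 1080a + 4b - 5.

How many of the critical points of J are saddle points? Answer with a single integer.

2

J separates as a function of a plus a function of b, so ∇J=0 decouples.
∂J/∂a = -90(a - 2)(a - 1)(a + 2)(a + 3) = 0 at a ∈ {-3, -2, 1, 2}; ∂J/∂b = 2(b + 2) = 0 at b ∈ {-2}.
The Hessian is diagonal: diag(J_aa, J_bb). Second derivatives: J_aa(-3)=1800, J_aa(-2)=-1080, J_aa(1)=1080, J_aa(2)=-1800; J_bb(-2)=2.
Saddle points occur where the two diagonal entries have opposite signs: (-2, -2), (2, -2). Count: 2.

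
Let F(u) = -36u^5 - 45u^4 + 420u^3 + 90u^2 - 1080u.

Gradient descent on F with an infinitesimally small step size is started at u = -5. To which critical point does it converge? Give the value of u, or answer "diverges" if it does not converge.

-3

F'(u) = -180(u - 2)(u - 1)(u + 1)(u + 3), so F'(-5) = -60480.
Gradient descent moves in the -F' direction, i.e. u is increasing.
The nearest critical point in that direction is u = -3, where F'' = 7200 > 0 (a local minimum). The iterate converges there.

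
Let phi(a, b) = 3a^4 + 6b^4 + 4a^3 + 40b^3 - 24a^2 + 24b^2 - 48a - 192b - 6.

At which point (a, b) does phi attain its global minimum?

phi(a,b) separates as P(a) + Q(b) − 6, so its minimum is min P + min Q − 6.
P'(a) = 12(a - 2)(a + 1)(a + 2) vanishes at a ∈ {-2, -1, 2}; Q'(b) = 24(b - 1)(b + 2)(b + 4) vanishes at b ∈ {-4, -2, 1}.
Local minima of P (where P''>0): P(-2)=16, P(2)=-112. Local minima of Q: Q(-4)=128, Q(1)=-122.
So the global minimum of phi is P(2) + Q(1) − 6 = -112 − 122 − 6 = -240, attained at (2, 1).

(2, 1)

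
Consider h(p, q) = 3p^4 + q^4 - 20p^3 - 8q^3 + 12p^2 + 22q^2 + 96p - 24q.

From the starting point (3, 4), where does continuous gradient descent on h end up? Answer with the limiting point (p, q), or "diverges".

h is separable, so gradient descent decouples: p follows -∂h/∂p, q follows -∂h/∂q.
∂h/∂p = 12(p - 4)(p - 2)(p + 1); at p=3 this is -48, so p increases.
∂h/∂q = 4(q - 3)(q - 2)(q - 1); at q=4 this is 24, so q decreases.
p converges to its nearest critical value 4 (a local min of the p-part); q converges to 3. The iterate converges to (4, 3).

(4, 3)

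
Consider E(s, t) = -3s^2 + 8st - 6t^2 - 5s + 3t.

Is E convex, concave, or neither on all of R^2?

concave

E is quadratic, so its Hessian is the constant matrix H = [[-6, 8], [8, -12]].
det(H) = 8, tr(H) = -18.
det(H) > 0 and tr(H) < 0, so H is negative definite everywhere: concave.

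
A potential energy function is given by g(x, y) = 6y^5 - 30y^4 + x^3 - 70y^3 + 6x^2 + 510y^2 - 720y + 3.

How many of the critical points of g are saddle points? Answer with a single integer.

g separates as a function of x plus a function of y, so ∇g=0 decouples.
∂g/∂x = 3x(x + 4) = 0 at x ∈ {-4, 0}; ∂g/∂y = 30(y - 4)(y - 2)(y - 1)(y + 3) = 0 at y ∈ {-3, 1, 2, 4}.
The Hessian is diagonal: diag(g_xx, g_yy). Second derivatives: g_xx(-4)=-12, g_xx(0)=12; g_yy(-3)=-4200, g_yy(1)=360, g_yy(2)=-300, g_yy(4)=1260.
Saddle points occur where the two diagonal entries have opposite signs: (-4, 1), (-4, 4), (0, -3), (0, 2). Count: 4.

4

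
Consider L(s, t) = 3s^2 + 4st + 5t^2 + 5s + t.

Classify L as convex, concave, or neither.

L is quadratic, so its Hessian is the constant matrix H = [[6, 4], [4, 10]].
det(H) = 44, tr(H) = 16.
det(H) > 0 and tr(H) > 0, so H is positive definite everywhere: convex.

convex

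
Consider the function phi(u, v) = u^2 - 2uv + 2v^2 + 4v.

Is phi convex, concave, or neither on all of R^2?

convex

phi is quadratic, so its Hessian is the constant matrix H = [[2, -2], [-2, 4]].
det(H) = 4, tr(H) = 6.
det(H) > 0 and tr(H) > 0, so H is positive definite everywhere: convex.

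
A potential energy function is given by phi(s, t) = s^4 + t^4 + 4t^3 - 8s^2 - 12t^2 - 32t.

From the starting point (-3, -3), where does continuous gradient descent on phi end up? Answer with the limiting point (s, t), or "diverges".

(-2, -4)

phi is separable, so gradient descent decouples: s follows -∂phi/∂s, t follows -∂phi/∂t.
∂phi/∂s = 4s(s - 2)(s + 2); at s=-3 this is -60, so s increases.
∂phi/∂t = 4(t - 2)(t + 1)(t + 4); at t=-3 this is 40, so t decreases.
s converges to its nearest critical value -2 (a local min of the s-part); t converges to -4. The iterate converges to (-2, -4).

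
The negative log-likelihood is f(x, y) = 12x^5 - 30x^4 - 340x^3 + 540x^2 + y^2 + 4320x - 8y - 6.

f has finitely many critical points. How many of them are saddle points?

f separates as a function of x plus a function of y, so ∇f=0 decouples.
∂f/∂x = 60(x - 4)(x - 3)(x + 2)(x + 3) = 0 at x ∈ {-3, -2, 3, 4}; ∂f/∂y = 2(y - 4) = 0 at y ∈ {4}.
The Hessian is diagonal: diag(f_xx, f_yy). Second derivatives: f_xx(-3)=-2520, f_xx(-2)=1800, f_xx(3)=-1800, f_xx(4)=2520; f_yy(4)=2.
Saddle points occur where the two diagonal entries have opposite signs: (-3, 4), (3, 4). Count: 2.

2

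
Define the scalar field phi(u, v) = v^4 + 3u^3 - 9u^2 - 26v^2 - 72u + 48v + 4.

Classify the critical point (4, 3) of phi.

The mixed partial ∂²phi/∂u∂v is 0, so the Hessian at any point is diag(phi_uu, phi_vv) = diag(18(u - 1), 4(3v^2 - 13)).
At (4, 3): H = diag(54, 56).
Both eigenvalues are positive, so H is positive definite: a local minimum.

local minimum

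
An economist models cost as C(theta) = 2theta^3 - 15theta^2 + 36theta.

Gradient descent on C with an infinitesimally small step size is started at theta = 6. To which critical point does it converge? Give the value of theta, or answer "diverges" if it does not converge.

C'(theta) = 6(theta - 3)(theta - 2), so C'(6) = 72.
Gradient descent moves in the -C' direction, i.e. theta is decreasing.
The nearest critical point in that direction is theta = 3, where C'' = 6 > 0 (a local minimum). The iterate converges there.

3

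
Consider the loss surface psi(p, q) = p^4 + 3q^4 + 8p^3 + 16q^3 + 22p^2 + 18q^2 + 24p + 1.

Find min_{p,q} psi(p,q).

psi(p,q) separates as A(p) + B(q) + 1, so its minimum is min A + min B + 1.
A'(p) = 4(p + 1)(p + 2)(p + 3) vanishes at p ∈ {-3, -2, -1}; B'(q) = 12q(q + 1)(q + 3) vanishes at q ∈ {-3, -1, 0}.
Local minima of A (where A''>0): A(-3)=-9, A(-1)=-9. Local minima of B: B(-3)=-27, B(0)=0.
So the global minimum of psi is A(-3) + B(-3) + 1 = -9 − 27 + 1 = -35, attained at (-3, -3).

-35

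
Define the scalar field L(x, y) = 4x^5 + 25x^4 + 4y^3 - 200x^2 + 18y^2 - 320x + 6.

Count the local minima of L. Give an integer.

2

L separates as a function of x plus a function of y, so ∇L=0 decouples.
∂L/∂x = 20(x - 2)(x + 1)(x + 2)(x + 4) = 0 at x ∈ {-4, -2, -1, 2}; ∂L/∂y = 12y(y + 3) = 0 at y ∈ {-3, 0}.
The Hessian is diagonal: diag(L_xx, L_yy). Second derivatives: L_xx(-4)=-720, L_xx(-2)=160, L_xx(-1)=-180, L_xx(2)=1440; L_yy(-3)=-36, L_yy(0)=36.
Local minima occur where both diagonal entries positive: (-2, 0), (2, 0). Count: 2.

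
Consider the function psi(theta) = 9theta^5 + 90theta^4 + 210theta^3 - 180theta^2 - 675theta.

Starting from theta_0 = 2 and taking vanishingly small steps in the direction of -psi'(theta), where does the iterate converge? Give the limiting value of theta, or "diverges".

1

psi'(theta) = 45(theta - 1)(theta + 1)(theta + 3)(theta + 5), so psi'(2) = 4725.
Gradient descent moves in the -psi' direction, i.e. theta is decreasing.
The nearest critical point in that direction is theta = 1, where psi'' = 2160 > 0 (a local minimum). The iterate converges there.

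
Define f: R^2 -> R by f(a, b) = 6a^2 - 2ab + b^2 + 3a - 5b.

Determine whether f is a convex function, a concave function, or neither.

f is quadratic, so its Hessian is the constant matrix H = [[12, -2], [-2, 2]].
det(H) = 20, tr(H) = 14.
det(H) > 0 and tr(H) > 0, so H is positive definite everywhere: convex.

convex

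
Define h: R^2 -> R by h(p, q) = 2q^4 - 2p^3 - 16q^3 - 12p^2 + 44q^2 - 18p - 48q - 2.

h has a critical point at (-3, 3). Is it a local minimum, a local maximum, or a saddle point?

local minimum

The mixed partial ∂²h/∂p∂q is 0, so the Hessian at any point is diag(h_pp, h_qq) = diag(-12(p + 2), 8(3q^2 - 12q + 11)).
At (-3, 3): H = diag(12, 16).
Both eigenvalues are positive, so H is positive definite: a local minimum.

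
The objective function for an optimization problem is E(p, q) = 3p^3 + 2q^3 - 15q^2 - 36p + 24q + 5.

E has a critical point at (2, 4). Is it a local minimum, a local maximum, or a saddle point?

The mixed partial ∂²E/∂p∂q is 0, so the Hessian at any point is diag(E_pp, E_qq) = diag(18p, 6(2q - 5)).
At (2, 4): H = diag(36, 18).
Both eigenvalues are positive, so H is positive definite: a local minimum.

local minimum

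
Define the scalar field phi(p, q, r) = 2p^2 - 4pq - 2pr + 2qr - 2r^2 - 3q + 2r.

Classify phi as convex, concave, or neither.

phi is quadratic, so its Hessian is the constant matrix H = [[4, -4, -2], [-4, 0, 2], [-2, 2, -4]].
Leading principal minors: 4, -16, 80.
Neither pattern holds ⇒ H is indefinite ⇒ neither convex nor concave.

neither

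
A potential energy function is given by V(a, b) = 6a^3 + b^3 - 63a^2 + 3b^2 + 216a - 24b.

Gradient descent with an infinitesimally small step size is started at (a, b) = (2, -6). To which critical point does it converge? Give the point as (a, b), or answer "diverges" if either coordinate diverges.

diverges

V is separable, so gradient descent decouples: a follows -∂V/∂a, b follows -∂V/∂b.
∂V/∂a = 18(a - 4)(a - 3); at a=2 this is 36, so a decreases.
∂V/∂b = 3(b - 2)(b + 4); at b=-6 this is 48, so b decreases.
The a-coordinate has no critical point in that direction and runs off to infinity.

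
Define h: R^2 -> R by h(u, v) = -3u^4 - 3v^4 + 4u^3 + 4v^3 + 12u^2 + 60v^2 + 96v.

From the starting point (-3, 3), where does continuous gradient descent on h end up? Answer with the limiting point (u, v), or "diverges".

h is separable, so gradient descent decouples: u follows -∂h/∂u, v follows -∂h/∂v.
∂h/∂u = -12u(u - 2)(u + 1); at u=-3 this is 360, so u decreases.
∂h/∂v = -12(v - 4)(v + 1)(v + 2); at v=3 this is 240, so v decreases.
The u-coordinate has no critical point in that direction and runs off to infinity.

diverges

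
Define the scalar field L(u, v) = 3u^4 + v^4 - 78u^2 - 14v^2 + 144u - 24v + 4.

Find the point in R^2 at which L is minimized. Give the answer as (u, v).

L(u,v) separates as P(u) + Q(v) + 4, so its minimum is min P + min Q + 4.
P'(u) = 12(u - 3)(u - 1)(u + 4) vanishes at u ∈ {-4, 1, 3}; Q'(v) = 4(v - 3)(v + 1)(v + 2) vanishes at v ∈ {-2, -1, 3}.
Local minima of P (where P''>0): P(-4)=-1056, P(3)=-27. Local minima of Q: Q(-2)=8, Q(3)=-117.
So the global minimum of L is P(-4) + Q(3) + 4 = -1056 − 117 + 4 = -1169, attained at (-4, 3).

(-4, 3)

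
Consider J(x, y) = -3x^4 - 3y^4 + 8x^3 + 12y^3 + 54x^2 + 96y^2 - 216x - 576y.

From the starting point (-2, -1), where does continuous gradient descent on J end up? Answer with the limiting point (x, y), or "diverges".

(2, 3)

J is separable, so gradient descent decouples: x follows -∂J/∂x, y follows -∂J/∂y.
∂J/∂x = -12(x - 3)(x - 2)(x + 3); at x=-2 this is -240, so x increases.
∂J/∂y = -12(y - 4)(y - 3)(y + 4); at y=-1 this is -720, so y increases.
x converges to its nearest critical value 2 (a local min of the x-part); y converges to 3. The iterate converges to (2, 3).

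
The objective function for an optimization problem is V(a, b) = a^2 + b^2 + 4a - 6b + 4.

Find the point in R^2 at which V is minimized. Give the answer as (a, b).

V(a,b) separates as P(a) + Q(b) + 4, so its minimum is min P + min Q + 4.
P'(a) = 2a + 4 vanishes at a ∈ {-2}; Q'(b) = 2b - 6 vanishes at b ∈ {3}.
Local minima of P (where P''>0): P(-2)=-4. Local minima of Q: Q(3)=-9.
So the global minimum of V is P(-2) + Q(3) + 4 = -4 − 9 + 4 = -9, attained at (-2, 3).

(-2, 3)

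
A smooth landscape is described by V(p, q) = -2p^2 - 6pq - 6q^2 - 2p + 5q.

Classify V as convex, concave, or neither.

concave

V is quadratic, so its Hessian is the constant matrix H = [[-4, -6], [-6, -12]].
det(H) = 12, tr(H) = -16.
det(H) > 0 and tr(H) < 0, so H is negative definite everywhere: concave.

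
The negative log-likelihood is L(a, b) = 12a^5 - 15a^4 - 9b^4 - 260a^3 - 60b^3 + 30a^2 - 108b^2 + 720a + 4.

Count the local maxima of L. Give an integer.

L separates as a function of a plus a function of b, so ∇L=0 decouples.
∂L/∂a = 60(a - 4)(a - 1)(a + 1)(a + 3) = 0 at a ∈ {-3, -1, 1, 4}; ∂L/∂b = -36b(b + 2)(b + 3) = 0 at b ∈ {-3, -2, 0}.
The Hessian is diagonal: diag(L_aa, L_bb). Second derivatives: L_aa(-3)=-3360, L_aa(-1)=1200, L_aa(1)=-1440, L_aa(4)=6300; L_bb(-3)=-108, L_bb(-2)=72, L_bb(0)=-216.
Local maxima occur where both diagonal entries negative: (-3, -3), (-3, 0), (1, -3), (1, 0). Count: 4.

4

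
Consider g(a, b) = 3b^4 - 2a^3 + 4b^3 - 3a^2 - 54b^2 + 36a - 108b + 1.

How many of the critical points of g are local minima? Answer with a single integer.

g separates as a function of a plus a function of b, so ∇g=0 decouples.
∂g/∂a = -6(a - 2)(a + 3) = 0 at a ∈ {-3, 2}; ∂g/∂b = 12(b - 3)(b + 1)(b + 3) = 0 at b ∈ {-3, -1, 3}.
The Hessian is diagonal: diag(g_aa, g_bb). Second derivatives: g_aa(-3)=30, g_aa(2)=-30; g_bb(-3)=144, g_bb(-1)=-96, g_bb(3)=288.
Local minima occur where both diagonal entries positive: (-3, -3), (-3, 3). Count: 2.

2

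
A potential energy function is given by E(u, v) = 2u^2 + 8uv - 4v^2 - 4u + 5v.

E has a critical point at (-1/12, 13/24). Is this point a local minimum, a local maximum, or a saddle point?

The Hessian of E is constant: H = [[4, 8], [8, -8]].
det(H) = 4·(-8) − 8² = -96.
Since det(H) < 0, H is indefinite and the critical point is a saddle point.

saddle point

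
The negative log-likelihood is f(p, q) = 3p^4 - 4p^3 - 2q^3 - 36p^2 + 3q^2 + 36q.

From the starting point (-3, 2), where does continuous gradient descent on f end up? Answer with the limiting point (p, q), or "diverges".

f is separable, so gradient descent decouples: p follows -∂f/∂p, q follows -∂f/∂q.
∂f/∂p = 12p(p - 3)(p + 2); at p=-3 this is -216, so p increases.
∂f/∂q = -6(q - 3)(q + 2); at q=2 this is 24, so q decreases.
p converges to its nearest critical value -2 (a local min of the p-part); q converges to -2. The iterate converges to (-2, -2).

(-2, -2)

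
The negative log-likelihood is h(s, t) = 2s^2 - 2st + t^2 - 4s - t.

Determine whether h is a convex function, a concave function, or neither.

h is quadratic, so its Hessian is the constant matrix H = [[4, -2], [-2, 2]].
det(H) = 4, tr(H) = 6.
det(H) > 0 and tr(H) > 0, so H is positive definite everywhere: convex.

convex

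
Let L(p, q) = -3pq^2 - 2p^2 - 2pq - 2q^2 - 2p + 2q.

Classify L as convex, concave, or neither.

neither

The term -3pq^2 is cubic, so the Hessian is not constant.
∂²L/∂q² = -6p - 4, which takes both signs as p varies (negative for sufficiently large p). A diagonal entry of the Hessian changing sign means the Hessian is neither positive- nor negative-semidefinite on all of R^2.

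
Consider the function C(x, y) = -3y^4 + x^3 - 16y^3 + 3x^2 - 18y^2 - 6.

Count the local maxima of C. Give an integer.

2

C separates as a function of x plus a function of y, so ∇C=0 decouples.
∂C/∂x = 3x(x + 2) = 0 at x ∈ {-2, 0}; ∂C/∂y = -12y(y + 1)(y + 3) = 0 at y ∈ {-3, -1, 0}.
The Hessian is diagonal: diag(C_xx, C_yy). Second derivatives: C_xx(-2)=-6, C_xx(0)=6; C_yy(-3)=-72, C_yy(-1)=24, C_yy(0)=-36.
Local maxima occur where both diagonal entries negative: (-2, -3), (-2, 0). Count: 2.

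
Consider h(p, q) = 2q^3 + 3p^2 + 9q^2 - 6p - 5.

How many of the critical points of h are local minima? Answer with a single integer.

1

h separates as a function of p plus a function of q, so ∇h=0 decouples.
∂h/∂p = 6(p - 1) = 0 at p ∈ {1}; ∂h/∂q = 6q(q + 3) = 0 at q ∈ {-3, 0}.
The Hessian is diagonal: diag(h_pp, h_qq). Second derivatives: h_pp(1)=6; h_qq(-3)=-18, h_qq(0)=18.
Local minima occur where both diagonal entries positive: (1, 0). Count: 1.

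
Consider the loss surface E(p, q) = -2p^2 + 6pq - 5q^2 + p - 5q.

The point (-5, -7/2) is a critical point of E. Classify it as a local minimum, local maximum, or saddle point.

The Hessian of E is constant: H = [[-4, 6], [6, -10]].
det(H) = (-4)·(-10) − 6² = 4.
det(H) > 0 and tr(H) = -14 < 0, so H is negative definite and the point is a local maximum.

local maximum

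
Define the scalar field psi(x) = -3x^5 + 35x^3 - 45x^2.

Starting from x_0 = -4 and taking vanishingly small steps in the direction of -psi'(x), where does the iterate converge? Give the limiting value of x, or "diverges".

psi'(x) = -15x(x - 2)(x - 1)(x + 3), so psi'(-4) = -1800.
Gradient descent moves in the -psi' direction, i.e. x is increasing.
The nearest critical point in that direction is x = -3, where psi'' = 900 > 0 (a local minimum). The iterate converges there.

-3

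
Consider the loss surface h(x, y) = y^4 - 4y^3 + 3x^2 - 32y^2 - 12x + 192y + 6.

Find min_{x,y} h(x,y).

-774

h(x,y) separates as P(x) + Q(y) + 6, so its minimum is min P + min Q + 6.
P'(x) = 6x - 12 vanishes at x ∈ {2}; Q'(y) = 4(y - 4)(y - 3)(y + 4) vanishes at y ∈ {-4, 3, 4}.
Local minima of P (where P''>0): P(2)=-12. Local minima of Q: Q(-4)=-768, Q(4)=256.
So the global minimum of h is P(2) + Q(-4) + 6 = -12 − 768 + 6 = -774, attained at (2, -4).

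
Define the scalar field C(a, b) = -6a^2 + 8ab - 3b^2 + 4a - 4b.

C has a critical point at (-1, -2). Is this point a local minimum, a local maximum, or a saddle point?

local maximum

The Hessian of C is constant: H = [[-12, 8], [8, -6]].
det(H) = (-12)·(-6) − 8² = 8.
det(H) > 0 and tr(H) = -18 < 0, so H is negative definite and the point is a local maximum.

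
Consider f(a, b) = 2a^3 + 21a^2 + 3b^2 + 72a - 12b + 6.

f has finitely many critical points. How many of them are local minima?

1

f separates as a function of a plus a function of b, so ∇f=0 decouples.
∂f/∂a = 6(a + 3)(a + 4) = 0 at a ∈ {-4, -3}; ∂f/∂b = 6(b - 2) = 0 at b ∈ {2}.
The Hessian is diagonal: diag(f_aa, f_bb). Second derivatives: f_aa(-4)=-6, f_aa(-3)=6; f_bb(2)=6.
Local minima occur where both diagonal entries positive: (-3, 2). Count: 1.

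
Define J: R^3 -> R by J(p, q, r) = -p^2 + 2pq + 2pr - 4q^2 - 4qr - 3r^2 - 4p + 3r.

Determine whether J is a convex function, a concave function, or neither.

concave

J is quadratic, so its Hessian is the constant matrix H = [[-2, 2, 2], [2, -8, -4], [2, -4, -6]].
Leading principal minors: -2, 12, -40.
Signs alternate −, +, − ⇒ H ≺ 0 ⇒ concave.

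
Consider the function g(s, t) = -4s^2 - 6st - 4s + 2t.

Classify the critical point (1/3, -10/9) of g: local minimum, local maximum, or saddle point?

The Hessian of g is constant: H = [[-8, -6], [-6, 0]].
det(H) = (-8)·0 − (-6)² = -36.
Since det(H) < 0, H is indefinite and the critical point is a saddle point.

saddle point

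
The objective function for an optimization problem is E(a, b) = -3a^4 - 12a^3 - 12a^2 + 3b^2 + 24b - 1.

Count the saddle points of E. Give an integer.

E separates as a function of a plus a function of b, so ∇E=0 decouples.
∂E/∂a = -12a(a + 1)(a + 2) = 0 at a ∈ {-2, -1, 0}; ∂E/∂b = 6(b + 4) = 0 at b ∈ {-4}.
The Hessian is diagonal: diag(E_aa, E_bb). Second derivatives: E_aa(-2)=-24, E_aa(-1)=12, E_aa(0)=-24; E_bb(-4)=6.
Saddle points occur where the two diagonal entries have opposite signs: (-2, -4), (0, -4). Count: 2.

2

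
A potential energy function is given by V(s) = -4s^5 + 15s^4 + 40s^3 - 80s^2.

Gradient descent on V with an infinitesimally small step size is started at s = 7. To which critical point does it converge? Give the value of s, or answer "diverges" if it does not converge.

V'(s) = -20s(s - 4)(s - 1)(s + 2), so V'(7) = -22680.
Gradient descent moves in the -V' direction, i.e. s is increasing.
There is no critical point above s=7, and V' keeps the same sign, so the iterate runs off to +∞.

diverges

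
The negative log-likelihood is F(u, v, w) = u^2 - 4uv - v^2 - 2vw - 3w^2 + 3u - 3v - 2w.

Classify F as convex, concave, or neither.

F is quadratic, so its Hessian is the constant matrix H = [[2, -4, 0], [-4, -2, -2], [0, -2, -6]].
Leading principal minors: 2, -20, 112.
Neither pattern holds ⇒ H is indefinite ⇒ neither convex nor concave.

neither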